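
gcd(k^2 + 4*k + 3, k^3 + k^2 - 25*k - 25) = k + 1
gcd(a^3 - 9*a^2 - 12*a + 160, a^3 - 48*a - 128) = a^2 - 4*a - 32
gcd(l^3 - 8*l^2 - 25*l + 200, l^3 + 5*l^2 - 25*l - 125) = l^2 - 25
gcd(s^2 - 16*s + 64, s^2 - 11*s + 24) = s - 8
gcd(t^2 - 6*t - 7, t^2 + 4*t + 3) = t + 1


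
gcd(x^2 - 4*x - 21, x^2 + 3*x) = x + 3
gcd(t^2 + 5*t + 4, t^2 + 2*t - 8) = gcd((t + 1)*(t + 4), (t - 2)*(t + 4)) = t + 4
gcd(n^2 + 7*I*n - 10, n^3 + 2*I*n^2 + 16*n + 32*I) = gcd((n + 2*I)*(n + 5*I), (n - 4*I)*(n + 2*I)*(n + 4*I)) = n + 2*I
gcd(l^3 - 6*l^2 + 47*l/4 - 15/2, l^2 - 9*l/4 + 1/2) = l - 2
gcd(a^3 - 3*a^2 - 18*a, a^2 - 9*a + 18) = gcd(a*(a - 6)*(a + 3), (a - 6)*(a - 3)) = a - 6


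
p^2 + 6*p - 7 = (p - 1)*(p + 7)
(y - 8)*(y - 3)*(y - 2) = y^3 - 13*y^2 + 46*y - 48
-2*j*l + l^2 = l*(-2*j + l)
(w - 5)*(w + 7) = w^2 + 2*w - 35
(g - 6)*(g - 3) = g^2 - 9*g + 18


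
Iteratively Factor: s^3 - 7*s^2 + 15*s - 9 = (s - 3)*(s^2 - 4*s + 3) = (s - 3)^2*(s - 1)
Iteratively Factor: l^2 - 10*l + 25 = (l - 5)*(l - 5)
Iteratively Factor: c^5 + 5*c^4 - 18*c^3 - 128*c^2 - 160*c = (c + 2)*(c^4 + 3*c^3 - 24*c^2 - 80*c) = (c + 2)*(c + 4)*(c^3 - c^2 - 20*c) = (c - 5)*(c + 2)*(c + 4)*(c^2 + 4*c) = (c - 5)*(c + 2)*(c + 4)^2*(c)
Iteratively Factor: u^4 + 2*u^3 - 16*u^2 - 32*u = (u)*(u^3 + 2*u^2 - 16*u - 32) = u*(u + 2)*(u^2 - 16) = u*(u + 2)*(u + 4)*(u - 4)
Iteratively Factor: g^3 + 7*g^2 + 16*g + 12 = (g + 3)*(g^2 + 4*g + 4) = (g + 2)*(g + 3)*(g + 2)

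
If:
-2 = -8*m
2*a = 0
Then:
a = 0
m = 1/4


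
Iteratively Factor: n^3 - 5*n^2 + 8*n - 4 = (n - 2)*(n^2 - 3*n + 2) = (n - 2)*(n - 1)*(n - 2)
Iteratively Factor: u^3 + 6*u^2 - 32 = (u + 4)*(u^2 + 2*u - 8) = (u + 4)^2*(u - 2)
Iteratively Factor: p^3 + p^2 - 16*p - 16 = (p + 4)*(p^2 - 3*p - 4) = (p + 1)*(p + 4)*(p - 4)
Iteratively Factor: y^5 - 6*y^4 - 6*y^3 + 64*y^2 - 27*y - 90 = (y - 2)*(y^4 - 4*y^3 - 14*y^2 + 36*y + 45) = (y - 2)*(y + 1)*(y^3 - 5*y^2 - 9*y + 45) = (y - 2)*(y + 1)*(y + 3)*(y^2 - 8*y + 15) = (y - 5)*(y - 2)*(y + 1)*(y + 3)*(y - 3)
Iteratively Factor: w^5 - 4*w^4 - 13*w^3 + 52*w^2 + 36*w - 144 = (w + 2)*(w^4 - 6*w^3 - w^2 + 54*w - 72) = (w - 4)*(w + 2)*(w^3 - 2*w^2 - 9*w + 18) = (w - 4)*(w - 3)*(w + 2)*(w^2 + w - 6) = (w - 4)*(w - 3)*(w - 2)*(w + 2)*(w + 3)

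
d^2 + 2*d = d*(d + 2)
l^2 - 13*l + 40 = (l - 8)*(l - 5)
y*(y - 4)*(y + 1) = y^3 - 3*y^2 - 4*y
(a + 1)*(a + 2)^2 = a^3 + 5*a^2 + 8*a + 4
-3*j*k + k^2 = k*(-3*j + k)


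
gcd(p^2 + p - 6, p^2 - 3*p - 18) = p + 3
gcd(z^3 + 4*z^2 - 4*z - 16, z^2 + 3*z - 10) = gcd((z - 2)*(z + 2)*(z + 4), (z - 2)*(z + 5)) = z - 2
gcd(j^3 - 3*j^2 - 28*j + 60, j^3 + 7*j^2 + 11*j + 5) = j + 5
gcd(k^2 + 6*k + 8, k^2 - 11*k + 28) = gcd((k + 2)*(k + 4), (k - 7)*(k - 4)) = 1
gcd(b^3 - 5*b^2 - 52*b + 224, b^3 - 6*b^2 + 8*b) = b - 4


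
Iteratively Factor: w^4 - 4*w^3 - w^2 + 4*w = (w)*(w^3 - 4*w^2 - w + 4) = w*(w - 1)*(w^2 - 3*w - 4) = w*(w - 4)*(w - 1)*(w + 1)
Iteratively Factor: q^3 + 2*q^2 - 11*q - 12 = (q + 4)*(q^2 - 2*q - 3) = (q + 1)*(q + 4)*(q - 3)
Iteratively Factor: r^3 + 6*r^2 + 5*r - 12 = (r - 1)*(r^2 + 7*r + 12) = (r - 1)*(r + 3)*(r + 4)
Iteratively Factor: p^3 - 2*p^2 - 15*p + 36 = (p + 4)*(p^2 - 6*p + 9) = (p - 3)*(p + 4)*(p - 3)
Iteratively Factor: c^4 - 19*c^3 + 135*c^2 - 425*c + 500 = (c - 5)*(c^3 - 14*c^2 + 65*c - 100) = (c - 5)^2*(c^2 - 9*c + 20) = (c - 5)^2*(c - 4)*(c - 5)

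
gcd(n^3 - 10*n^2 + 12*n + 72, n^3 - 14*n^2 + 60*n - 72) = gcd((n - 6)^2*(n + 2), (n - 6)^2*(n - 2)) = n^2 - 12*n + 36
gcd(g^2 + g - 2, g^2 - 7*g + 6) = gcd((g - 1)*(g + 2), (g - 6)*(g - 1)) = g - 1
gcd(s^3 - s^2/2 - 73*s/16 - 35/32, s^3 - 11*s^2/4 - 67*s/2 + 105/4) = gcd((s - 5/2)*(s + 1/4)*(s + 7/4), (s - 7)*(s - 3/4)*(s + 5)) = 1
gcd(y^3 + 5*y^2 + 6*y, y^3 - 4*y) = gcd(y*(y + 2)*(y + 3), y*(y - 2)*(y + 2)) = y^2 + 2*y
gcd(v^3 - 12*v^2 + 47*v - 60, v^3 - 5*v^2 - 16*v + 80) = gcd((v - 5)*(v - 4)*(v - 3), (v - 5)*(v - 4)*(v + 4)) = v^2 - 9*v + 20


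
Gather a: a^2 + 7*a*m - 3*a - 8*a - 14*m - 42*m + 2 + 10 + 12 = a^2 + a*(7*m - 11) - 56*m + 24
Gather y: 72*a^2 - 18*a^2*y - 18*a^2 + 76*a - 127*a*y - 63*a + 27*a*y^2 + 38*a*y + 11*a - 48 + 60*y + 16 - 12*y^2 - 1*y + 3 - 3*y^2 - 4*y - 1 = 54*a^2 + 24*a + y^2*(27*a - 15) + y*(-18*a^2 - 89*a + 55) - 30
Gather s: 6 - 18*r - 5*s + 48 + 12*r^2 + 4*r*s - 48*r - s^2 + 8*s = 12*r^2 - 66*r - s^2 + s*(4*r + 3) + 54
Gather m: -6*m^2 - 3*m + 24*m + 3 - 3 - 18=-6*m^2 + 21*m - 18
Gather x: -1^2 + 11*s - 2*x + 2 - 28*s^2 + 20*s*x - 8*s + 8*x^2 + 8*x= -28*s^2 + 3*s + 8*x^2 + x*(20*s + 6) + 1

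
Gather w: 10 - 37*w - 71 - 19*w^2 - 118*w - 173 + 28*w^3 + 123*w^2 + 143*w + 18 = 28*w^3 + 104*w^2 - 12*w - 216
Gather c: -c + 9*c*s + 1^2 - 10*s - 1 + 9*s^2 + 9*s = c*(9*s - 1) + 9*s^2 - s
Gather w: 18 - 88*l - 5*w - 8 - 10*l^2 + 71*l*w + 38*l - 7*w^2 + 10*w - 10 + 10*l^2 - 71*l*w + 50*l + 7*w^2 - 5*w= 0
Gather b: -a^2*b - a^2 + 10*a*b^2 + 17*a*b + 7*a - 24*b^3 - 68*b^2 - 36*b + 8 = -a^2 + 7*a - 24*b^3 + b^2*(10*a - 68) + b*(-a^2 + 17*a - 36) + 8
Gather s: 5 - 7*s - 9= -7*s - 4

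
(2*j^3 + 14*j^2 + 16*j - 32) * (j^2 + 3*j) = 2*j^5 + 20*j^4 + 58*j^3 + 16*j^2 - 96*j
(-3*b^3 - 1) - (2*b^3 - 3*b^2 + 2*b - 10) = -5*b^3 + 3*b^2 - 2*b + 9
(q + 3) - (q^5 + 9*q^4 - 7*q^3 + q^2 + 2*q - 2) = -q^5 - 9*q^4 + 7*q^3 - q^2 - q + 5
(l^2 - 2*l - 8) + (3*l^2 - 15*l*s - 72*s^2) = 4*l^2 - 15*l*s - 2*l - 72*s^2 - 8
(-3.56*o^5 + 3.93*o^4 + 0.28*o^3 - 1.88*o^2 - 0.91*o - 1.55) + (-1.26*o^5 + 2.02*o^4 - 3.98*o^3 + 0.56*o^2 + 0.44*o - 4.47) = -4.82*o^5 + 5.95*o^4 - 3.7*o^3 - 1.32*o^2 - 0.47*o - 6.02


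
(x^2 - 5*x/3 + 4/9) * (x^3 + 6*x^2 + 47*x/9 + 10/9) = x^5 + 13*x^4/3 - 13*x^3/3 - 133*x^2/27 + 38*x/81 + 40/81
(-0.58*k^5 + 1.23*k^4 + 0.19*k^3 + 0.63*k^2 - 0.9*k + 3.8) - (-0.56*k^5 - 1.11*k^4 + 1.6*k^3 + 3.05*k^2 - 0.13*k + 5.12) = -0.0199999999999999*k^5 + 2.34*k^4 - 1.41*k^3 - 2.42*k^2 - 0.77*k - 1.32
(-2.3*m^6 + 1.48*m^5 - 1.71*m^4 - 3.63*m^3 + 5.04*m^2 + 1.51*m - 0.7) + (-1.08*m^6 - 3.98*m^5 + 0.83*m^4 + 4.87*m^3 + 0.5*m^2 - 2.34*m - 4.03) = -3.38*m^6 - 2.5*m^5 - 0.88*m^4 + 1.24*m^3 + 5.54*m^2 - 0.83*m - 4.73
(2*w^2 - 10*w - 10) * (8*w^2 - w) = 16*w^4 - 82*w^3 - 70*w^2 + 10*w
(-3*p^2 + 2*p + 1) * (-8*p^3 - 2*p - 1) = 24*p^5 - 16*p^4 - 2*p^3 - p^2 - 4*p - 1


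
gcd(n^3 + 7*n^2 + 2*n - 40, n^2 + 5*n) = n + 5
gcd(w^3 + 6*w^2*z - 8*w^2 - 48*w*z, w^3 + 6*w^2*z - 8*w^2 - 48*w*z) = w^3 + 6*w^2*z - 8*w^2 - 48*w*z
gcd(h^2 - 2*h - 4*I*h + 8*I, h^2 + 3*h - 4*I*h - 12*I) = h - 4*I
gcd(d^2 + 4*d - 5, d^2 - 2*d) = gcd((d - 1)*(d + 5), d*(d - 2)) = 1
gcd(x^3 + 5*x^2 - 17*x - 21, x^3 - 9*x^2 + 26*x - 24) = x - 3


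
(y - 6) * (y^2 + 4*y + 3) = y^3 - 2*y^2 - 21*y - 18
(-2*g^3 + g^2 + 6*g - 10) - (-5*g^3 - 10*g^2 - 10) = 3*g^3 + 11*g^2 + 6*g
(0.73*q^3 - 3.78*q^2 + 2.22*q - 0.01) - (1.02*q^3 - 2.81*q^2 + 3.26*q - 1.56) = -0.29*q^3 - 0.97*q^2 - 1.04*q + 1.55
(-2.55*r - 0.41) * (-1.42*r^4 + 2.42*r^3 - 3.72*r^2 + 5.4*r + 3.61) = 3.621*r^5 - 5.5888*r^4 + 8.4938*r^3 - 12.2448*r^2 - 11.4195*r - 1.4801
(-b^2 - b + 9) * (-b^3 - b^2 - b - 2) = b^5 + 2*b^4 - 7*b^3 - 6*b^2 - 7*b - 18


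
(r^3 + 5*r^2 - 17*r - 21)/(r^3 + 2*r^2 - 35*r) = (r^2 - 2*r - 3)/(r*(r - 5))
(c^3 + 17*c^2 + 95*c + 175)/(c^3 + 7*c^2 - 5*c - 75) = (c + 7)/(c - 3)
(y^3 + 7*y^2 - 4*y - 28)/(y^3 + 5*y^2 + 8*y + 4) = (y^2 + 5*y - 14)/(y^2 + 3*y + 2)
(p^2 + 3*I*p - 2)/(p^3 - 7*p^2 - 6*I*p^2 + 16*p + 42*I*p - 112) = (p + I)/(p^2 - p*(7 + 8*I) + 56*I)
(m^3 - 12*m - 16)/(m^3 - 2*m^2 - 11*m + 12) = (m^2 + 4*m + 4)/(m^2 + 2*m - 3)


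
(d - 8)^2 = d^2 - 16*d + 64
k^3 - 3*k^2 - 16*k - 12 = (k - 6)*(k + 1)*(k + 2)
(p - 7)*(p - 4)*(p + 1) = p^3 - 10*p^2 + 17*p + 28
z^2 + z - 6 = (z - 2)*(z + 3)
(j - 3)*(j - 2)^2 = j^3 - 7*j^2 + 16*j - 12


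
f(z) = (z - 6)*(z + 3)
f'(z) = 2*z - 3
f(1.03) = -20.03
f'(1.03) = -0.94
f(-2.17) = -6.78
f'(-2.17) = -7.34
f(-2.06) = -7.58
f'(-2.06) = -7.12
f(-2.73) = -2.36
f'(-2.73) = -8.46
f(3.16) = -17.49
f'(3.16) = 3.32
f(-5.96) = 35.40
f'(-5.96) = -14.92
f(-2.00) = -8.00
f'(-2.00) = -7.00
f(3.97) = -14.15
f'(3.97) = 4.94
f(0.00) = -18.00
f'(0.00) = -3.00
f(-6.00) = 36.00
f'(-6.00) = -15.00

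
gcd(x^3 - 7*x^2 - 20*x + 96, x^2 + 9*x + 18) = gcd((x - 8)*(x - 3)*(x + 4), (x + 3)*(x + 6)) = 1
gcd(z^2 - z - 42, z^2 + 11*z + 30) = z + 6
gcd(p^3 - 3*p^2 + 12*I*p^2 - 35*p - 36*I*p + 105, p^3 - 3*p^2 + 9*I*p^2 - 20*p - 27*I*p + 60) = p^2 + p*(-3 + 5*I) - 15*I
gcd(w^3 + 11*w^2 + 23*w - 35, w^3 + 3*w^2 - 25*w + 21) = w^2 + 6*w - 7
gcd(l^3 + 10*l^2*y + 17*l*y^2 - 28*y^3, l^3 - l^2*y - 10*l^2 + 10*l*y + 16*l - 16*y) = -l + y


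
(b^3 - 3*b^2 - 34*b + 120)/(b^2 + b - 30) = b - 4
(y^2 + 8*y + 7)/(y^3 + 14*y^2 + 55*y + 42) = 1/(y + 6)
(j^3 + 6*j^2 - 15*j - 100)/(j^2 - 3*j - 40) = (j^2 + j - 20)/(j - 8)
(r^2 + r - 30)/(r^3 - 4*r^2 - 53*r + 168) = (r^2 + r - 30)/(r^3 - 4*r^2 - 53*r + 168)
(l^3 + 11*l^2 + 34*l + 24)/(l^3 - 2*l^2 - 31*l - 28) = (l + 6)/(l - 7)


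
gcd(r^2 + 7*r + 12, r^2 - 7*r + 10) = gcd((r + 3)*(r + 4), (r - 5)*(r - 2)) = 1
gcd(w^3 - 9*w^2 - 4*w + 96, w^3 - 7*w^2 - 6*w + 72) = w^2 - w - 12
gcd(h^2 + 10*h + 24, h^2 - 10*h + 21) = 1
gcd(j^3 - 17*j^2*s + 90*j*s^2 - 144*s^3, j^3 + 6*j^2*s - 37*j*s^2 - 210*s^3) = -j + 6*s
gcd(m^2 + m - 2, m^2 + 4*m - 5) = m - 1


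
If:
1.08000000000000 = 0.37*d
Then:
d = 2.92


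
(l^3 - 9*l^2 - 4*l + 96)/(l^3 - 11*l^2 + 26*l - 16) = (l^2 - l - 12)/(l^2 - 3*l + 2)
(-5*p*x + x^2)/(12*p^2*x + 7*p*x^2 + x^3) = (-5*p + x)/(12*p^2 + 7*p*x + x^2)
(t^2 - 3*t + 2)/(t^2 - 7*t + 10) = (t - 1)/(t - 5)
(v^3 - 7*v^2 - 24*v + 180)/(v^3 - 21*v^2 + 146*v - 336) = (v^2 - v - 30)/(v^2 - 15*v + 56)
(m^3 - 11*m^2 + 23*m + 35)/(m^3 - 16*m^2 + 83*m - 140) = (m + 1)/(m - 4)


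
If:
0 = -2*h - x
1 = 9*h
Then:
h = 1/9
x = -2/9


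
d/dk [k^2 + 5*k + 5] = 2*k + 5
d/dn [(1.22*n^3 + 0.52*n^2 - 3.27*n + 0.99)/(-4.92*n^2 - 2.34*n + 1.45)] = (-6.0024*n^4 - 5.7096*n^3 - 11.9982*n^2 + 11.2496*n - 2.4249)/(24.2064*n^4 + 23.0256*n^3 - 8.7924*n^2 - 6.786*n + 2.1025)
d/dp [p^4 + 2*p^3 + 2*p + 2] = 4*p^3 + 6*p^2 + 2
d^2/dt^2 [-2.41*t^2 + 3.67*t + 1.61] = -4.82000000000000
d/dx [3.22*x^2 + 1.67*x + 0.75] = 6.44*x + 1.67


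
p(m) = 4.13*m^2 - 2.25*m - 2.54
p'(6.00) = 47.31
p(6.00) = 132.64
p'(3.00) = 22.53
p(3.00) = 27.88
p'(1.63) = 11.21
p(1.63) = 4.77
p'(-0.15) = -3.49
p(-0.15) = -2.11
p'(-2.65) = -24.14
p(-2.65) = 32.43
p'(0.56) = 2.38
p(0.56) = -2.50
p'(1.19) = 7.58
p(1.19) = 0.63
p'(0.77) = 4.11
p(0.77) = -1.82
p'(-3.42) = -30.50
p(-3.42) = 53.46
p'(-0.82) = -9.02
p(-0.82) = 2.08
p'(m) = 8.26*m - 2.25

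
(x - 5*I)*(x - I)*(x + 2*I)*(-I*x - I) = -I*x^4 - 4*x^3 - I*x^3 - 4*x^2 - 7*I*x^2 - 10*x - 7*I*x - 10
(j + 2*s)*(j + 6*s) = j^2 + 8*j*s + 12*s^2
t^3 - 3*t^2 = t^2*(t - 3)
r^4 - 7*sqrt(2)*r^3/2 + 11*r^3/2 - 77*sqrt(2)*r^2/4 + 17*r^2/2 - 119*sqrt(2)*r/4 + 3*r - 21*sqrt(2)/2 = (r + 1/2)*(r + 2)*(r + 3)*(r - 7*sqrt(2)/2)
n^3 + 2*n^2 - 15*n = n*(n - 3)*(n + 5)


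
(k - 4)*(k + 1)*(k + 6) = k^3 + 3*k^2 - 22*k - 24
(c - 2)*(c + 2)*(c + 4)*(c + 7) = c^4 + 11*c^3 + 24*c^2 - 44*c - 112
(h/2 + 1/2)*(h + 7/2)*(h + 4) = h^3/2 + 17*h^2/4 + 43*h/4 + 7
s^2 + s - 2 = (s - 1)*(s + 2)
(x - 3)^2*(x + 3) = x^3 - 3*x^2 - 9*x + 27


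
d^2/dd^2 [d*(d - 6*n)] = 2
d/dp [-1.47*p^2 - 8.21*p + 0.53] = -2.94*p - 8.21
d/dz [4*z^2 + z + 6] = 8*z + 1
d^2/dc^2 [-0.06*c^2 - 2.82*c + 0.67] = -0.120000000000000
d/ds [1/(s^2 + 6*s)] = 2*(-s - 3)/(s^2*(s + 6)^2)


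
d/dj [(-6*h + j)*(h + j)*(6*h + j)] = -36*h^2 + 2*h*j + 3*j^2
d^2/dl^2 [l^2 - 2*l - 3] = 2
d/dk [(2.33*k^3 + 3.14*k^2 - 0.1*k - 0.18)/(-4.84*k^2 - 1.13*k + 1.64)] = (-11.2772*k^4 - 5.2658*k^3 + 7.4314*k^2 + 8.5568*k - 0.3674)/(23.4256*k^4 + 10.9384*k^3 - 14.5983*k^2 - 3.7064*k + 2.6896)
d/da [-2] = 0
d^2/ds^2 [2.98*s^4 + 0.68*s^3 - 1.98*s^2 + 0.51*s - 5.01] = 35.76*s^2 + 4.08*s - 3.96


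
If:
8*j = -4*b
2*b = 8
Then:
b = 4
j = -2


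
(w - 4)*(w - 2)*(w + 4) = w^3 - 2*w^2 - 16*w + 32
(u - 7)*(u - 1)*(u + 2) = u^3 - 6*u^2 - 9*u + 14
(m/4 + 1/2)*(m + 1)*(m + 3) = m^3/4 + 3*m^2/2 + 11*m/4 + 3/2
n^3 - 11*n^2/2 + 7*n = n*(n - 7/2)*(n - 2)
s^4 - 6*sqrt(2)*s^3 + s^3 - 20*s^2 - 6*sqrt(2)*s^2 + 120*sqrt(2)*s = s*(s - 4)*(s + 5)*(s - 6*sqrt(2))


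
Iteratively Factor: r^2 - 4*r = (r)*(r - 4)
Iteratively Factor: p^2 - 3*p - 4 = (p + 1)*(p - 4)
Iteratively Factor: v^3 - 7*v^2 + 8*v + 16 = (v + 1)*(v^2 - 8*v + 16) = (v - 4)*(v + 1)*(v - 4)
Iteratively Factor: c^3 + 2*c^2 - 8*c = (c)*(c^2 + 2*c - 8) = c*(c + 4)*(c - 2)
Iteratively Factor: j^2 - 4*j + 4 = (j - 2)*(j - 2)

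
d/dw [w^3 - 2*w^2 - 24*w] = 3*w^2 - 4*w - 24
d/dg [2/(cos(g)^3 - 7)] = 6*sin(g)*cos(g)^2/(cos(g)^3 - 7)^2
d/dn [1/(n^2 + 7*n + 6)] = (-2*n - 7)/(n^2 + 7*n + 6)^2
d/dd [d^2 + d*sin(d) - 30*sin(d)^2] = d*cos(d) + 2*d + sin(d) - 30*sin(2*d)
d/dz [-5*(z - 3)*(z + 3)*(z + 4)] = -15*z^2 - 40*z + 45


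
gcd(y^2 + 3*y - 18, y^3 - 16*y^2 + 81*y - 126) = y - 3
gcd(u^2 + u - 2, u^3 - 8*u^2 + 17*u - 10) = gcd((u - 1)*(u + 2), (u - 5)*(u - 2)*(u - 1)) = u - 1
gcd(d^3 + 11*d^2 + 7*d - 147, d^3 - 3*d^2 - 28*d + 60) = 1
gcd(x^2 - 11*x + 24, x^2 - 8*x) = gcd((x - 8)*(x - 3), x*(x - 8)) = x - 8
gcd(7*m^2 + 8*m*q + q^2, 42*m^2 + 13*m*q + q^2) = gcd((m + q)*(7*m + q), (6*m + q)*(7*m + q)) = 7*m + q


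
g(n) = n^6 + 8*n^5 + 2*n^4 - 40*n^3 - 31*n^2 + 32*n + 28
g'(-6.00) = -460.00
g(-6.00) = -5600.00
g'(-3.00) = 704.00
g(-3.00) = -320.00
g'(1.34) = -92.41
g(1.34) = -34.23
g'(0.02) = 30.71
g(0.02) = 28.63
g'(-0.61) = 28.38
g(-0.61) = 5.68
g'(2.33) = 928.22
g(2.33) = 196.62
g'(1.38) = -85.96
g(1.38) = -37.80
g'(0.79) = -70.50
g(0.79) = 17.70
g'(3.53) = 8169.39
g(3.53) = 4625.53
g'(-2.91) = 615.43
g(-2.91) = -260.67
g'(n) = 6*n^5 + 40*n^4 + 8*n^3 - 120*n^2 - 62*n + 32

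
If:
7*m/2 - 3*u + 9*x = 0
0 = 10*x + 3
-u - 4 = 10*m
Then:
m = -93/335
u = -82/67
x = -3/10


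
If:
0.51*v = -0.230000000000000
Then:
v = -0.45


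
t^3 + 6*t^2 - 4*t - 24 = (t - 2)*(t + 2)*(t + 6)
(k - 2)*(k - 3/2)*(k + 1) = k^3 - 5*k^2/2 - k/2 + 3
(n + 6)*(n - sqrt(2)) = n^2 - sqrt(2)*n + 6*n - 6*sqrt(2)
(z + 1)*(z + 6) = z^2 + 7*z + 6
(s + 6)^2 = s^2 + 12*s + 36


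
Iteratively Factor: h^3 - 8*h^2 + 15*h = (h - 3)*(h^2 - 5*h) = (h - 5)*(h - 3)*(h)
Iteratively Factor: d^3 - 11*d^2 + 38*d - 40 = (d - 2)*(d^2 - 9*d + 20) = (d - 5)*(d - 2)*(d - 4)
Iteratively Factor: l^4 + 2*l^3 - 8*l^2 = (l + 4)*(l^3 - 2*l^2) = l*(l + 4)*(l^2 - 2*l) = l*(l - 2)*(l + 4)*(l)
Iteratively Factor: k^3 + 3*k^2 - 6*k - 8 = (k + 4)*(k^2 - k - 2) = (k + 1)*(k + 4)*(k - 2)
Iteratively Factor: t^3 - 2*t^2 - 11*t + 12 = (t + 3)*(t^2 - 5*t + 4) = (t - 4)*(t + 3)*(t - 1)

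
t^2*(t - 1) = t^3 - t^2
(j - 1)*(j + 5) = j^2 + 4*j - 5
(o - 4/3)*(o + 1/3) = o^2 - o - 4/9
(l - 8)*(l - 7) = l^2 - 15*l + 56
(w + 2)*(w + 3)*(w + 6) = w^3 + 11*w^2 + 36*w + 36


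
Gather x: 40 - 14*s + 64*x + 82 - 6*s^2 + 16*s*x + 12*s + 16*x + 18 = -6*s^2 - 2*s + x*(16*s + 80) + 140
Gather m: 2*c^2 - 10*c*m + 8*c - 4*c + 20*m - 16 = 2*c^2 + 4*c + m*(20 - 10*c) - 16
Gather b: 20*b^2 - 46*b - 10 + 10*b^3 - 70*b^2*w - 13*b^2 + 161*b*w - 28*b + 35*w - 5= 10*b^3 + b^2*(7 - 70*w) + b*(161*w - 74) + 35*w - 15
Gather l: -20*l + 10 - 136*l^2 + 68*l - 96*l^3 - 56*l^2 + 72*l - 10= -96*l^3 - 192*l^2 + 120*l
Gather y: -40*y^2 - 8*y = -40*y^2 - 8*y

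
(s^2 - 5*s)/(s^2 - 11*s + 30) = s/(s - 6)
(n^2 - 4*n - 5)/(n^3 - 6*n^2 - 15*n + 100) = (n + 1)/(n^2 - n - 20)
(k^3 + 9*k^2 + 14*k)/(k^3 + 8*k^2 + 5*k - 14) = k/(k - 1)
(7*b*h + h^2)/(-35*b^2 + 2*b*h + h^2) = -h/(5*b - h)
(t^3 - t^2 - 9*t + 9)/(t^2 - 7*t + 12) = (t^2 + 2*t - 3)/(t - 4)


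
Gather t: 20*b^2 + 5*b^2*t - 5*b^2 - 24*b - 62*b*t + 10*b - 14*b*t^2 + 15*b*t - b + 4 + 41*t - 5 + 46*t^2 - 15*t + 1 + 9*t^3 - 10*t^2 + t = 15*b^2 - 15*b + 9*t^3 + t^2*(36 - 14*b) + t*(5*b^2 - 47*b + 27)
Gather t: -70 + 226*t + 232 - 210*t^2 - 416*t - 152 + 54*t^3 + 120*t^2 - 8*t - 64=54*t^3 - 90*t^2 - 198*t - 54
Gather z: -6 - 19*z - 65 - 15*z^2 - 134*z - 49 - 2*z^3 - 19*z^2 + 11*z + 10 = -2*z^3 - 34*z^2 - 142*z - 110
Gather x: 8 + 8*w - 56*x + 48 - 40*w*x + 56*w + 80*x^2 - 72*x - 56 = 64*w + 80*x^2 + x*(-40*w - 128)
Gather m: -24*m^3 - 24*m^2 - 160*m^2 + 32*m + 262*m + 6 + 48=-24*m^3 - 184*m^2 + 294*m + 54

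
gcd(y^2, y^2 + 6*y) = y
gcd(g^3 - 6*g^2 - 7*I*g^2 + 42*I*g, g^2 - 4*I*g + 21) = g - 7*I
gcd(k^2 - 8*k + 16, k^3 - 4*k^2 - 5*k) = 1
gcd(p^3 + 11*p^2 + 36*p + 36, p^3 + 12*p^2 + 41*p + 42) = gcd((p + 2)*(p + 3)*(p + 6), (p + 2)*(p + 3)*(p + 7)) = p^2 + 5*p + 6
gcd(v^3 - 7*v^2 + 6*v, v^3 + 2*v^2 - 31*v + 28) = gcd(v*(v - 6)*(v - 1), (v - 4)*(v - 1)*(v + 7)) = v - 1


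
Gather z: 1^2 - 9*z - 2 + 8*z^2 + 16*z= 8*z^2 + 7*z - 1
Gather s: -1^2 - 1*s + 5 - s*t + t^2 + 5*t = s*(-t - 1) + t^2 + 5*t + 4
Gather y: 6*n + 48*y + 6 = 6*n + 48*y + 6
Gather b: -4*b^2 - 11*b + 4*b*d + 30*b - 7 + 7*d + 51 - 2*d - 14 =-4*b^2 + b*(4*d + 19) + 5*d + 30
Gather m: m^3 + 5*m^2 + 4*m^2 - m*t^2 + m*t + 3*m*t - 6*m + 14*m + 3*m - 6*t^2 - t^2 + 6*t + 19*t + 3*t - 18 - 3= m^3 + 9*m^2 + m*(-t^2 + 4*t + 11) - 7*t^2 + 28*t - 21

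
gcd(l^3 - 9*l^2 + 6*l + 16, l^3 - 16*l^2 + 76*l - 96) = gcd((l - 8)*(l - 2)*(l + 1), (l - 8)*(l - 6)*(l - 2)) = l^2 - 10*l + 16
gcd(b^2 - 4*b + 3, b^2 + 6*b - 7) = b - 1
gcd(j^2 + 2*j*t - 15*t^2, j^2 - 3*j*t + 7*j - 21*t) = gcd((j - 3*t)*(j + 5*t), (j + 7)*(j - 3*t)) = -j + 3*t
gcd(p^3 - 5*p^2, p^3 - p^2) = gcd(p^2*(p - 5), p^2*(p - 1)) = p^2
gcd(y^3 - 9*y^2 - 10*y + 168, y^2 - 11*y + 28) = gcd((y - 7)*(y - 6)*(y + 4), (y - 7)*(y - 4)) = y - 7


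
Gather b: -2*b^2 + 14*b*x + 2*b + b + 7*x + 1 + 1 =-2*b^2 + b*(14*x + 3) + 7*x + 2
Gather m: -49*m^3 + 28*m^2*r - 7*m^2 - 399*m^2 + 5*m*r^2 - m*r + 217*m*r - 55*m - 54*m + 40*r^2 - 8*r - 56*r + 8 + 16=-49*m^3 + m^2*(28*r - 406) + m*(5*r^2 + 216*r - 109) + 40*r^2 - 64*r + 24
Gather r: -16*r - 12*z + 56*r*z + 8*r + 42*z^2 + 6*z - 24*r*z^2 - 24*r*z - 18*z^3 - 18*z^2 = r*(-24*z^2 + 32*z - 8) - 18*z^3 + 24*z^2 - 6*z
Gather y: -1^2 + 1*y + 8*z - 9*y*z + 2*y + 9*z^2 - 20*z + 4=y*(3 - 9*z) + 9*z^2 - 12*z + 3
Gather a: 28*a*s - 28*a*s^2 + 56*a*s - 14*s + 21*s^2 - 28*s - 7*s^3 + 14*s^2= a*(-28*s^2 + 84*s) - 7*s^3 + 35*s^2 - 42*s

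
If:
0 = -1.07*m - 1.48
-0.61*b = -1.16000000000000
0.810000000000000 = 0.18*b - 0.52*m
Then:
No Solution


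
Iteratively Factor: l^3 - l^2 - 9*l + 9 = (l - 1)*(l^2 - 9) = (l - 1)*(l + 3)*(l - 3)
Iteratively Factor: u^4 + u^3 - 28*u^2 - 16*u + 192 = (u - 3)*(u^3 + 4*u^2 - 16*u - 64) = (u - 3)*(u + 4)*(u^2 - 16) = (u - 4)*(u - 3)*(u + 4)*(u + 4)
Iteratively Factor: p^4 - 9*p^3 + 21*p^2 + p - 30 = (p - 3)*(p^3 - 6*p^2 + 3*p + 10) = (p - 3)*(p + 1)*(p^2 - 7*p + 10) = (p - 5)*(p - 3)*(p + 1)*(p - 2)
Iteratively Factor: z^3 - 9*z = (z - 3)*(z^2 + 3*z) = z*(z - 3)*(z + 3)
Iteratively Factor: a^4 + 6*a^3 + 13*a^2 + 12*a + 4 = (a + 2)*(a^3 + 4*a^2 + 5*a + 2) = (a + 1)*(a + 2)*(a^2 + 3*a + 2) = (a + 1)*(a + 2)^2*(a + 1)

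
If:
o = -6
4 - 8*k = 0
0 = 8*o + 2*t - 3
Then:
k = 1/2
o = -6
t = 51/2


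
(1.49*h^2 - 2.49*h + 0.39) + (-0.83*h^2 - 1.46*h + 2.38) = 0.66*h^2 - 3.95*h + 2.77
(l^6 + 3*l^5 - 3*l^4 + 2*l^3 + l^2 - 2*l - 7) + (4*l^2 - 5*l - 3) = l^6 + 3*l^5 - 3*l^4 + 2*l^3 + 5*l^2 - 7*l - 10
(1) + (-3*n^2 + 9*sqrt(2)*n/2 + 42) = -3*n^2 + 9*sqrt(2)*n/2 + 43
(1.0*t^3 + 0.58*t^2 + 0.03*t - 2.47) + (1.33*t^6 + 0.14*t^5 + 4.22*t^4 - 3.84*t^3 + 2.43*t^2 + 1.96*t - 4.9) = 1.33*t^6 + 0.14*t^5 + 4.22*t^4 - 2.84*t^3 + 3.01*t^2 + 1.99*t - 7.37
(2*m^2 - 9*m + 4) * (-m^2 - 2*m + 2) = -2*m^4 + 5*m^3 + 18*m^2 - 26*m + 8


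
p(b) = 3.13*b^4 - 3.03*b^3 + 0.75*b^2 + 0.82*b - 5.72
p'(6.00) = 2386.90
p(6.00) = 3428.20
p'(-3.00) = -423.53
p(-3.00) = 333.91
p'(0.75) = 2.11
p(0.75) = -4.97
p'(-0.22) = -0.08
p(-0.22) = -5.82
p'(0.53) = 0.93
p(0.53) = -5.28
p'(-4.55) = -1373.53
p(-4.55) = 1632.99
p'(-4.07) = -999.95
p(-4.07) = 1066.51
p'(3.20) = 322.79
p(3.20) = 233.50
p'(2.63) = 169.65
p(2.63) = 96.25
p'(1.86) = 52.73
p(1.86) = 16.36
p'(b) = 12.52*b^3 - 9.09*b^2 + 1.5*b + 0.82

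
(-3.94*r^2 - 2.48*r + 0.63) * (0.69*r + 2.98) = -2.7186*r^3 - 13.4524*r^2 - 6.9557*r + 1.8774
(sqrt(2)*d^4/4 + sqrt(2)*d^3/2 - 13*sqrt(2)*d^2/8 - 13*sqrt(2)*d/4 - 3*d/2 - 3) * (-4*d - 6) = -sqrt(2)*d^5 - 7*sqrt(2)*d^4/2 + 7*sqrt(2)*d^3/2 + 6*d^2 + 91*sqrt(2)*d^2/4 + 21*d + 39*sqrt(2)*d/2 + 18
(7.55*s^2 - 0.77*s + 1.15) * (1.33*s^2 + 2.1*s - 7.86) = 10.0415*s^4 + 14.8309*s^3 - 59.4305*s^2 + 8.4672*s - 9.039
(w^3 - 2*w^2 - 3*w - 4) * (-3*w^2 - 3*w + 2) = -3*w^5 + 3*w^4 + 17*w^3 + 17*w^2 + 6*w - 8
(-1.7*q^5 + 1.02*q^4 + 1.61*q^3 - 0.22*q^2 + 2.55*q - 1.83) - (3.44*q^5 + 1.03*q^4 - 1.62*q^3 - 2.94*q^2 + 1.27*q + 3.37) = -5.14*q^5 - 0.01*q^4 + 3.23*q^3 + 2.72*q^2 + 1.28*q - 5.2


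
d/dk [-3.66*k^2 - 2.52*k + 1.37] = -7.32*k - 2.52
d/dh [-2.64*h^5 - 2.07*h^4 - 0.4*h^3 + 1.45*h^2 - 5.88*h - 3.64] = -13.2*h^4 - 8.28*h^3 - 1.2*h^2 + 2.9*h - 5.88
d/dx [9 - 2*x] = -2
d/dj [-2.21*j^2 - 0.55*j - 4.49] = -4.42*j - 0.55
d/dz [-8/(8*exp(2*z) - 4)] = 8*exp(2*z)/(2*exp(2*z) - 1)^2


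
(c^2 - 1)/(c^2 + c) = (c - 1)/c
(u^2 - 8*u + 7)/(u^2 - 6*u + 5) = (u - 7)/(u - 5)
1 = 1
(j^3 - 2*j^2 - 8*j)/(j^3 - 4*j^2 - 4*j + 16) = j/(j - 2)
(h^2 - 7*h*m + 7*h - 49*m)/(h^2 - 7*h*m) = (h + 7)/h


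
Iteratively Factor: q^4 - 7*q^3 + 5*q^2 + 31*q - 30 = (q - 3)*(q^3 - 4*q^2 - 7*q + 10) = (q - 3)*(q + 2)*(q^2 - 6*q + 5) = (q - 5)*(q - 3)*(q + 2)*(q - 1)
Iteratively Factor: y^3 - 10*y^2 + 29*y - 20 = (y - 4)*(y^2 - 6*y + 5) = (y - 5)*(y - 4)*(y - 1)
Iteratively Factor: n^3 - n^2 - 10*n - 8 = (n + 2)*(n^2 - 3*n - 4) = (n - 4)*(n + 2)*(n + 1)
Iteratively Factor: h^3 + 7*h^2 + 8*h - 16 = (h + 4)*(h^2 + 3*h - 4) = (h + 4)^2*(h - 1)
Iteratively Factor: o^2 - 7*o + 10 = (o - 2)*(o - 5)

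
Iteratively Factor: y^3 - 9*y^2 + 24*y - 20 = (y - 5)*(y^2 - 4*y + 4) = (y - 5)*(y - 2)*(y - 2)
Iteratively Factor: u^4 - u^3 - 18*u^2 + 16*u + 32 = (u - 2)*(u^3 + u^2 - 16*u - 16) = (u - 4)*(u - 2)*(u^2 + 5*u + 4) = (u - 4)*(u - 2)*(u + 1)*(u + 4)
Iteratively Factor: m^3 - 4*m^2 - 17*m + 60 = (m + 4)*(m^2 - 8*m + 15) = (m - 5)*(m + 4)*(m - 3)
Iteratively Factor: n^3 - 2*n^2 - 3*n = (n)*(n^2 - 2*n - 3) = n*(n - 3)*(n + 1)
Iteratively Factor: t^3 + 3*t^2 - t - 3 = (t + 1)*(t^2 + 2*t - 3) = (t - 1)*(t + 1)*(t + 3)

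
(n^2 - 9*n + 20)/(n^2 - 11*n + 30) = (n - 4)/(n - 6)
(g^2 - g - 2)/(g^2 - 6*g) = (g^2 - g - 2)/(g*(g - 6))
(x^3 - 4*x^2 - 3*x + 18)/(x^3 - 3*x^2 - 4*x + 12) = (x - 3)/(x - 2)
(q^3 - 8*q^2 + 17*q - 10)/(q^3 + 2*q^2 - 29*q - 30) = (q^2 - 3*q + 2)/(q^2 + 7*q + 6)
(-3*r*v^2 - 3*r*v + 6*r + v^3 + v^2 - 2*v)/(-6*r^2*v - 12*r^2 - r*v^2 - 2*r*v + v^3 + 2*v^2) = (v - 1)/(2*r + v)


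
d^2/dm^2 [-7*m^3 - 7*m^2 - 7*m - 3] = -42*m - 14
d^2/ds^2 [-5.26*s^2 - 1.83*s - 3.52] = -10.5200000000000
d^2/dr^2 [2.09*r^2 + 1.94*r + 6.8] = 4.18000000000000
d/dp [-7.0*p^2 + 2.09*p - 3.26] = 2.09 - 14.0*p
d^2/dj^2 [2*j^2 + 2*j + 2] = 4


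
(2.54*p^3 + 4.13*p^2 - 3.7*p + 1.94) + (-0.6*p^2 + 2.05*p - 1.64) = 2.54*p^3 + 3.53*p^2 - 1.65*p + 0.3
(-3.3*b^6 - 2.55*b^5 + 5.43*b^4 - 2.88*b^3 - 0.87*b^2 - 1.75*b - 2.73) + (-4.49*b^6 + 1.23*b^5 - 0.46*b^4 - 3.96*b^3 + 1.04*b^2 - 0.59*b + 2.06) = -7.79*b^6 - 1.32*b^5 + 4.97*b^4 - 6.84*b^3 + 0.17*b^2 - 2.34*b - 0.67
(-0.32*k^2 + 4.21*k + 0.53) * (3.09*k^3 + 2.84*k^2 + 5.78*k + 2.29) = -0.9888*k^5 + 12.1001*k^4 + 11.7445*k^3 + 25.1062*k^2 + 12.7043*k + 1.2137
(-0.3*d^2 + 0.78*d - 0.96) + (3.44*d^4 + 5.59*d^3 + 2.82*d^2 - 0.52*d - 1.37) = 3.44*d^4 + 5.59*d^3 + 2.52*d^2 + 0.26*d - 2.33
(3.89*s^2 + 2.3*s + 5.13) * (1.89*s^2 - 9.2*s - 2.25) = 7.3521*s^4 - 31.441*s^3 - 20.2168*s^2 - 52.371*s - 11.5425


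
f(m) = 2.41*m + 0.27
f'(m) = 2.41000000000000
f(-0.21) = -0.24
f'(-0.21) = 2.41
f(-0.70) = -1.42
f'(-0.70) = 2.41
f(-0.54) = -1.03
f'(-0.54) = 2.41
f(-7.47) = -17.73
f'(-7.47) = 2.41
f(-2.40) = -5.51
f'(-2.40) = 2.41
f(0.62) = 1.76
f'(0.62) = 2.41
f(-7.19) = -17.06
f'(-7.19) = 2.41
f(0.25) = 0.87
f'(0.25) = 2.41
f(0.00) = 0.27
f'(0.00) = 2.41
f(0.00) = 0.27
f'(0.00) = 2.41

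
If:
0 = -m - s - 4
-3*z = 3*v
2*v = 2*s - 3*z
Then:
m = -z/2 - 4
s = z/2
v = -z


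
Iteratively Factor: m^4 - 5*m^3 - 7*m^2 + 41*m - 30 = (m + 3)*(m^3 - 8*m^2 + 17*m - 10) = (m - 1)*(m + 3)*(m^2 - 7*m + 10) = (m - 2)*(m - 1)*(m + 3)*(m - 5)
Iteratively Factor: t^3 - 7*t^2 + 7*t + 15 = (t - 5)*(t^2 - 2*t - 3) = (t - 5)*(t - 3)*(t + 1)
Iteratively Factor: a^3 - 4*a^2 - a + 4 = (a + 1)*(a^2 - 5*a + 4) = (a - 1)*(a + 1)*(a - 4)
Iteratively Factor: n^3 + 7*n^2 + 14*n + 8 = (n + 4)*(n^2 + 3*n + 2) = (n + 2)*(n + 4)*(n + 1)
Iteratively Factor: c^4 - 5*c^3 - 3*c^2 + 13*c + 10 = (c - 5)*(c^3 - 3*c - 2) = (c - 5)*(c + 1)*(c^2 - c - 2) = (c - 5)*(c + 1)^2*(c - 2)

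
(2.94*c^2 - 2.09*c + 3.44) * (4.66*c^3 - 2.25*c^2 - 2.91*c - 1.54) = 13.7004*c^5 - 16.3544*c^4 + 12.1775*c^3 - 6.1857*c^2 - 6.7918*c - 5.2976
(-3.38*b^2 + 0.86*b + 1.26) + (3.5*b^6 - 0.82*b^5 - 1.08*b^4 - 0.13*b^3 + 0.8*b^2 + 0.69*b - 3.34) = 3.5*b^6 - 0.82*b^5 - 1.08*b^4 - 0.13*b^3 - 2.58*b^2 + 1.55*b - 2.08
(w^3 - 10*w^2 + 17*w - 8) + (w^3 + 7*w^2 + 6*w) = 2*w^3 - 3*w^2 + 23*w - 8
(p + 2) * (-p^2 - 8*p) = -p^3 - 10*p^2 - 16*p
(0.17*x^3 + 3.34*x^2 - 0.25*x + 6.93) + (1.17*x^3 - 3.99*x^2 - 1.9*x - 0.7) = 1.34*x^3 - 0.65*x^2 - 2.15*x + 6.23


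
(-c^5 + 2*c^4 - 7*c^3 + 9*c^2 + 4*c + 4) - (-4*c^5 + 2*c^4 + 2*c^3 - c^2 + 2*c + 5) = 3*c^5 - 9*c^3 + 10*c^2 + 2*c - 1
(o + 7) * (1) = o + 7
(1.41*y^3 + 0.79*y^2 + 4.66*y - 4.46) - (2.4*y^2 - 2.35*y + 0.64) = 1.41*y^3 - 1.61*y^2 + 7.01*y - 5.1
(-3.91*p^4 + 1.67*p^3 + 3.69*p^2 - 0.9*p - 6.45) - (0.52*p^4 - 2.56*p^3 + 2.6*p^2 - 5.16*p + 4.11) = -4.43*p^4 + 4.23*p^3 + 1.09*p^2 + 4.26*p - 10.56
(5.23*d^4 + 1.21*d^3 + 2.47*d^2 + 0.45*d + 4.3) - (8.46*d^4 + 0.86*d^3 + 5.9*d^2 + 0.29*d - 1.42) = -3.23*d^4 + 0.35*d^3 - 3.43*d^2 + 0.16*d + 5.72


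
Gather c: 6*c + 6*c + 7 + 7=12*c + 14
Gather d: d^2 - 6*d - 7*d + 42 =d^2 - 13*d + 42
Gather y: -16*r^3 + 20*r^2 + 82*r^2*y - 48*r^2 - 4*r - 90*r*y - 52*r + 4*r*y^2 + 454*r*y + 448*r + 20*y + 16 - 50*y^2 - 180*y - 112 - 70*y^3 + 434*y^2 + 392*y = -16*r^3 - 28*r^2 + 392*r - 70*y^3 + y^2*(4*r + 384) + y*(82*r^2 + 364*r + 232) - 96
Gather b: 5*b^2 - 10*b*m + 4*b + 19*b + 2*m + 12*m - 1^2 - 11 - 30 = 5*b^2 + b*(23 - 10*m) + 14*m - 42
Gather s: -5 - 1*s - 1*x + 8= -s - x + 3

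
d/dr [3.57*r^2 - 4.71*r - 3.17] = 7.14*r - 4.71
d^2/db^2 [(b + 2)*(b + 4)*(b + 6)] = 6*b + 24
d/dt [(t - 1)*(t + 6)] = 2*t + 5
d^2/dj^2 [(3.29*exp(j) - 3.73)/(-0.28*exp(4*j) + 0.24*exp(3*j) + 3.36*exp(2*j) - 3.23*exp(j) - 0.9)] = (-2.321424*exp(8*j) + 7.11088*exp(7*j) - 0.332639999999969*exp(6*j) - 21.35646*exp(5*j) + 0.608524000000045*exp(4*j) + 102.674448*exp(3*j) - 173.885472*exp(2*j) + 93.596827*exp(j) - 13.50801)*exp(j)/(0.021952*exp(12*j) - 0.056448*exp(11*j) - 0.741888*exp(10*j) + 2.100624*exp(9*j) + 7.812*exp(8*j) - 26.165952*exp(7*j) - 18.466188*exp(6*j) + 111.122856*exp(5*j) - 78.187392*exp(4*j) - 25.490053*exp(3*j) + 20.00403*exp(2*j) + 7.8489*exp(j) + 0.729)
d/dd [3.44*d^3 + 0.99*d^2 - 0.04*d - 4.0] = 10.32*d^2 + 1.98*d - 0.04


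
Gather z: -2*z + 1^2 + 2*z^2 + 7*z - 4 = 2*z^2 + 5*z - 3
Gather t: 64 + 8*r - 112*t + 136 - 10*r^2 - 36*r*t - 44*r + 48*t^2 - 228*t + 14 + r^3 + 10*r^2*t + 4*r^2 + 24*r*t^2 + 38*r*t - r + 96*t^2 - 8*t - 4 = r^3 - 6*r^2 - 37*r + t^2*(24*r + 144) + t*(10*r^2 + 2*r - 348) + 210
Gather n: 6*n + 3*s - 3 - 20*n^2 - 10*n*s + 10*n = -20*n^2 + n*(16 - 10*s) + 3*s - 3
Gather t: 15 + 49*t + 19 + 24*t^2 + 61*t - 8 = 24*t^2 + 110*t + 26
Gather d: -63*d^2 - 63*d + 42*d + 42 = -63*d^2 - 21*d + 42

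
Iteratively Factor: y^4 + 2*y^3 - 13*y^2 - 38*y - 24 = (y + 2)*(y^3 - 13*y - 12) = (y - 4)*(y + 2)*(y^2 + 4*y + 3) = (y - 4)*(y + 2)*(y + 3)*(y + 1)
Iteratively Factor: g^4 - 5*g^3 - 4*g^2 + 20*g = (g - 2)*(g^3 - 3*g^2 - 10*g) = g*(g - 2)*(g^2 - 3*g - 10) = g*(g - 2)*(g + 2)*(g - 5)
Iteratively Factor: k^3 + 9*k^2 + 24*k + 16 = (k + 1)*(k^2 + 8*k + 16) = (k + 1)*(k + 4)*(k + 4)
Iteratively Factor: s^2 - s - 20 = (s - 5)*(s + 4)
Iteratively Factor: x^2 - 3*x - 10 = (x + 2)*(x - 5)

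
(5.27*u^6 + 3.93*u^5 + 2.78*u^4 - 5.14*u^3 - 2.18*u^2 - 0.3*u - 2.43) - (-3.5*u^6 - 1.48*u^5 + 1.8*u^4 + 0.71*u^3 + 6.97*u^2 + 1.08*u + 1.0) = 8.77*u^6 + 5.41*u^5 + 0.98*u^4 - 5.85*u^3 - 9.15*u^2 - 1.38*u - 3.43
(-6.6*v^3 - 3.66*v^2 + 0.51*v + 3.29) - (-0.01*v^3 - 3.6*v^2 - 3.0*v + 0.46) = -6.59*v^3 - 0.0600000000000001*v^2 + 3.51*v + 2.83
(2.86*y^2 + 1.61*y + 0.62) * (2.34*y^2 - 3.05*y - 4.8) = 6.6924*y^4 - 4.9556*y^3 - 17.1877*y^2 - 9.619*y - 2.976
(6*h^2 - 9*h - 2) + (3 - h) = 6*h^2 - 10*h + 1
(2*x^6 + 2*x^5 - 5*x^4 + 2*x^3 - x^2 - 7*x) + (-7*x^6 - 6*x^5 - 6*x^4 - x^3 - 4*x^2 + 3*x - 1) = -5*x^6 - 4*x^5 - 11*x^4 + x^3 - 5*x^2 - 4*x - 1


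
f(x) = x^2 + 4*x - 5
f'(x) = 2*x + 4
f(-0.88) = -7.75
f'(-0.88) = 2.24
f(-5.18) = 1.11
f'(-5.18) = -6.36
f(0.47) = -2.90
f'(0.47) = 4.94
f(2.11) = 7.89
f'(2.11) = 8.22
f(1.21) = 1.30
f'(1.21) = 6.42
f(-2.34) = -8.88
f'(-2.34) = -0.68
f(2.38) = 10.18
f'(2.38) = 8.76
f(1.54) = 3.53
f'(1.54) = 7.08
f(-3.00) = -8.00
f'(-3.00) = -2.00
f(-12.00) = 91.00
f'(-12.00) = -20.00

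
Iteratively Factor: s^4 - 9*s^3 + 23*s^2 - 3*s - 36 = (s + 1)*(s^3 - 10*s^2 + 33*s - 36) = (s - 3)*(s + 1)*(s^2 - 7*s + 12) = (s - 4)*(s - 3)*(s + 1)*(s - 3)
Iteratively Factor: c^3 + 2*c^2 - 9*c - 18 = (c - 3)*(c^2 + 5*c + 6) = (c - 3)*(c + 2)*(c + 3)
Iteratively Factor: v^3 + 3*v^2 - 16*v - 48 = (v - 4)*(v^2 + 7*v + 12) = (v - 4)*(v + 4)*(v + 3)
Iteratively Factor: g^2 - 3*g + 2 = (g - 1)*(g - 2)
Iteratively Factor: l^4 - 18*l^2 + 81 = (l + 3)*(l^3 - 3*l^2 - 9*l + 27) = (l - 3)*(l + 3)*(l^2 - 9) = (l - 3)*(l + 3)^2*(l - 3)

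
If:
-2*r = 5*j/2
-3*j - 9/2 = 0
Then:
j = -3/2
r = 15/8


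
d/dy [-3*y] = -3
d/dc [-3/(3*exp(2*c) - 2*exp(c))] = 6*(3*exp(c) - 1)*exp(-c)/(3*exp(c) - 2)^2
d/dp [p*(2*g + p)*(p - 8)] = 4*g*p - 16*g + 3*p^2 - 16*p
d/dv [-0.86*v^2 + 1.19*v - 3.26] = 1.19 - 1.72*v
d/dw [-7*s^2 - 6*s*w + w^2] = -6*s + 2*w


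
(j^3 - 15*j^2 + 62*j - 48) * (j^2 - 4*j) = j^5 - 19*j^4 + 122*j^3 - 296*j^2 + 192*j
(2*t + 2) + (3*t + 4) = 5*t + 6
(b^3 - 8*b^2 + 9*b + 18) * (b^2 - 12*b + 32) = b^5 - 20*b^4 + 137*b^3 - 346*b^2 + 72*b + 576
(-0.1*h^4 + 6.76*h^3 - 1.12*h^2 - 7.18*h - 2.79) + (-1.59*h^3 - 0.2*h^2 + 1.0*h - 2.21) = -0.1*h^4 + 5.17*h^3 - 1.32*h^2 - 6.18*h - 5.0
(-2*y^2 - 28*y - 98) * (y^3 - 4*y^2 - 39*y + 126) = -2*y^5 - 20*y^4 + 92*y^3 + 1232*y^2 + 294*y - 12348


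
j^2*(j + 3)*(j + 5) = j^4 + 8*j^3 + 15*j^2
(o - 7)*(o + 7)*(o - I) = o^3 - I*o^2 - 49*o + 49*I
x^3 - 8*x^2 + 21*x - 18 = (x - 3)^2*(x - 2)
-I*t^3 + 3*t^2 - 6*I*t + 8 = (t - 2*I)*(t + 4*I)*(-I*t + 1)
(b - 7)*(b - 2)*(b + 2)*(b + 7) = b^4 - 53*b^2 + 196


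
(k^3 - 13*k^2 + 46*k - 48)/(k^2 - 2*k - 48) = (k^2 - 5*k + 6)/(k + 6)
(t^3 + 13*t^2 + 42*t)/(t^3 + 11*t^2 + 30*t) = (t + 7)/(t + 5)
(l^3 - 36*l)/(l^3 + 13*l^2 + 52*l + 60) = l*(l - 6)/(l^2 + 7*l + 10)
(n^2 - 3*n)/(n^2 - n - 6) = n/(n + 2)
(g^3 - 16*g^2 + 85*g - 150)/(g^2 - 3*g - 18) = (g^2 - 10*g + 25)/(g + 3)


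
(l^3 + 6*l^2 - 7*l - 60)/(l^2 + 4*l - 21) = (l^2 + 9*l + 20)/(l + 7)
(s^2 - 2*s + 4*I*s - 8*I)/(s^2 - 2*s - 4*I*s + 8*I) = (s + 4*I)/(s - 4*I)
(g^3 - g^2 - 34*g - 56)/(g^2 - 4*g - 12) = (g^2 - 3*g - 28)/(g - 6)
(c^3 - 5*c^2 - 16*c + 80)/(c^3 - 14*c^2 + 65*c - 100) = (c + 4)/(c - 5)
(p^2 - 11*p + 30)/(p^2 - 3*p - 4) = (-p^2 + 11*p - 30)/(-p^2 + 3*p + 4)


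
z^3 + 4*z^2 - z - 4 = (z - 1)*(z + 1)*(z + 4)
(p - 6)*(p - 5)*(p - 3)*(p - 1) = p^4 - 15*p^3 + 77*p^2 - 153*p + 90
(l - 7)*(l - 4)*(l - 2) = l^3 - 13*l^2 + 50*l - 56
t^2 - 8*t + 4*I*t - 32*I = (t - 8)*(t + 4*I)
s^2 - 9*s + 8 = (s - 8)*(s - 1)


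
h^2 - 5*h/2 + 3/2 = (h - 3/2)*(h - 1)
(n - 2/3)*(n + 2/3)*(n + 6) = n^3 + 6*n^2 - 4*n/9 - 8/3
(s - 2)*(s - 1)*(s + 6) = s^3 + 3*s^2 - 16*s + 12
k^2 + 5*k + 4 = (k + 1)*(k + 4)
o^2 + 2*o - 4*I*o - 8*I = (o + 2)*(o - 4*I)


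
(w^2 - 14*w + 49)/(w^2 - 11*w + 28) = (w - 7)/(w - 4)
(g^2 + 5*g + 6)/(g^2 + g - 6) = (g + 2)/(g - 2)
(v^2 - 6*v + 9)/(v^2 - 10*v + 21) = (v - 3)/(v - 7)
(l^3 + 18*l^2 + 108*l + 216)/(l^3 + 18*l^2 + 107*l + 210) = (l^2 + 12*l + 36)/(l^2 + 12*l + 35)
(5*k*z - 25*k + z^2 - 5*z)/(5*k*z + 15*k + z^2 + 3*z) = (z - 5)/(z + 3)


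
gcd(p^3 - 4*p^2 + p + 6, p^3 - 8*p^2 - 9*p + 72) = p - 3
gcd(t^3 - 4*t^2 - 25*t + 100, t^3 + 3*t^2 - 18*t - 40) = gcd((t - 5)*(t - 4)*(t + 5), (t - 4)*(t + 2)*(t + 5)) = t^2 + t - 20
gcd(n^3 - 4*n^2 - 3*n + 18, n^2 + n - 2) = n + 2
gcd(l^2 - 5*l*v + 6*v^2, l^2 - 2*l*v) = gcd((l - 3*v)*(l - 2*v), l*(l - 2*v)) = -l + 2*v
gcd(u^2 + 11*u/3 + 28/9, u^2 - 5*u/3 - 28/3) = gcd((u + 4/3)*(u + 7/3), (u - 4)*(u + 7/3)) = u + 7/3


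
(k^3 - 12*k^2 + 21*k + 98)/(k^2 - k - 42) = (k^2 - 5*k - 14)/(k + 6)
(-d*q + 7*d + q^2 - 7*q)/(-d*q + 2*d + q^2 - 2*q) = (q - 7)/(q - 2)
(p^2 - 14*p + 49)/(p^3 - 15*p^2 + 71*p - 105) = (p - 7)/(p^2 - 8*p + 15)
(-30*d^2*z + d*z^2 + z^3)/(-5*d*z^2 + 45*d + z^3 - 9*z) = z*(6*d + z)/(z^2 - 9)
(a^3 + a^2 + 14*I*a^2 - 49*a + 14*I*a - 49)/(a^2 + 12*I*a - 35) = (a^2 + a*(1 + 7*I) + 7*I)/(a + 5*I)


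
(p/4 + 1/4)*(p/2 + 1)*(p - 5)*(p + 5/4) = p^4/8 - 3*p^3/32 - 31*p^2/16 - 105*p/32 - 25/16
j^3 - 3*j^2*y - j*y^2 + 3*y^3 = (j - 3*y)*(j - y)*(j + y)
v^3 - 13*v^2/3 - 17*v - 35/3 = (v - 7)*(v + 1)*(v + 5/3)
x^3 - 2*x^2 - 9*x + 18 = (x - 3)*(x - 2)*(x + 3)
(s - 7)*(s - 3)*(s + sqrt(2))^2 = s^4 - 10*s^3 + 2*sqrt(2)*s^3 - 20*sqrt(2)*s^2 + 23*s^2 - 20*s + 42*sqrt(2)*s + 42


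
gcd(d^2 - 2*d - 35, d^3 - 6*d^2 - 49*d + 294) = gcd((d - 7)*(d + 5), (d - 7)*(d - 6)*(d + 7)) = d - 7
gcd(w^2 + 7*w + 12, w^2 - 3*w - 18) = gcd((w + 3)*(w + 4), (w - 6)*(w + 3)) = w + 3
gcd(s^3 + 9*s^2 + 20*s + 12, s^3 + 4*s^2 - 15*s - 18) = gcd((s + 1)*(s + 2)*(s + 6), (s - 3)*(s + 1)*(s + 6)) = s^2 + 7*s + 6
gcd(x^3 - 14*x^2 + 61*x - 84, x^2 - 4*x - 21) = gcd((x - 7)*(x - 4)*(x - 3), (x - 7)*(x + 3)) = x - 7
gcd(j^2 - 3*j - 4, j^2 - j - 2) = j + 1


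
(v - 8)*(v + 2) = v^2 - 6*v - 16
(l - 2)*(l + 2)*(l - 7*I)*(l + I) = l^4 - 6*I*l^3 + 3*l^2 + 24*I*l - 28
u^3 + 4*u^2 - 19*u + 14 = (u - 2)*(u - 1)*(u + 7)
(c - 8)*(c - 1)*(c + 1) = c^3 - 8*c^2 - c + 8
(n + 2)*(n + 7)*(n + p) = n^3 + n^2*p + 9*n^2 + 9*n*p + 14*n + 14*p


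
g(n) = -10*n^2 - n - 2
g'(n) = -20*n - 1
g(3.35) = -117.58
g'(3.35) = -68.00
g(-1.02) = -11.38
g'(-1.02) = 19.40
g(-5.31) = -278.65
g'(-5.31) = 105.20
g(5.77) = -340.70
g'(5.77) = -116.40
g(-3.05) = -91.98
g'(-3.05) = 60.00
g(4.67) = -224.76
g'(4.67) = -94.40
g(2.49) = -66.49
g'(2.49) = -50.80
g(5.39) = -297.91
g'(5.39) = -108.80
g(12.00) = -1454.00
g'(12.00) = -241.00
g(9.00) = -821.00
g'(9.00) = -181.00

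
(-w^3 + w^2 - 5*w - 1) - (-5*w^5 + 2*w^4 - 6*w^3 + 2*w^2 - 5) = 5*w^5 - 2*w^4 + 5*w^3 - w^2 - 5*w + 4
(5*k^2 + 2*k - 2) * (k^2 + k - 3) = 5*k^4 + 7*k^3 - 15*k^2 - 8*k + 6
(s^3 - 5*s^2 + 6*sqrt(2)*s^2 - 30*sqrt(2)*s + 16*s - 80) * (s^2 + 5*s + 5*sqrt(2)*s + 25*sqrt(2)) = s^5 + 11*sqrt(2)*s^4 + 51*s^3 - 195*sqrt(2)*s^2 - 1900*s - 2000*sqrt(2)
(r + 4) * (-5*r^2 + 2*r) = -5*r^3 - 18*r^2 + 8*r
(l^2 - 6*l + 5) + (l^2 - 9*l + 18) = 2*l^2 - 15*l + 23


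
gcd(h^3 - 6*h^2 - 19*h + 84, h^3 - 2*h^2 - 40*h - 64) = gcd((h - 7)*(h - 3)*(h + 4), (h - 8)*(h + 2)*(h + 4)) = h + 4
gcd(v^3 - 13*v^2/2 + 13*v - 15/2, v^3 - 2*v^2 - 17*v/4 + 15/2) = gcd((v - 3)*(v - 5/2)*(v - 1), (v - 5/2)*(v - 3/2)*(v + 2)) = v - 5/2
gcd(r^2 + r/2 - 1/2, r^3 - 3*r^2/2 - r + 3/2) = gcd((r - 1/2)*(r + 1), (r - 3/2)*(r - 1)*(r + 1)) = r + 1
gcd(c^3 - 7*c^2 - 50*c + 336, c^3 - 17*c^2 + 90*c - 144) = c^2 - 14*c + 48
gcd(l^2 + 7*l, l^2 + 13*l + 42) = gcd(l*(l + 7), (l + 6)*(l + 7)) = l + 7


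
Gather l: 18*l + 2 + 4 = 18*l + 6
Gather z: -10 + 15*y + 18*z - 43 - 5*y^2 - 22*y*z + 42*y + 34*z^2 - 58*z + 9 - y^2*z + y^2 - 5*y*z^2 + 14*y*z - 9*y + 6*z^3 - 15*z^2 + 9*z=-4*y^2 + 48*y + 6*z^3 + z^2*(19 - 5*y) + z*(-y^2 - 8*y - 31) - 44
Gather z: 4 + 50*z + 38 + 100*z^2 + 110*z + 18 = 100*z^2 + 160*z + 60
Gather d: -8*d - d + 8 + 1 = 9 - 9*d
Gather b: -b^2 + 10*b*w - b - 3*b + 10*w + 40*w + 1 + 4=-b^2 + b*(10*w - 4) + 50*w + 5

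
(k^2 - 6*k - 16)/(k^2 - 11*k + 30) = (k^2 - 6*k - 16)/(k^2 - 11*k + 30)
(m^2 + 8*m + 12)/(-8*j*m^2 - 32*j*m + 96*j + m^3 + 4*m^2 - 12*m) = (-m - 2)/(8*j*m - 16*j - m^2 + 2*m)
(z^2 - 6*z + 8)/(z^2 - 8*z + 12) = (z - 4)/(z - 6)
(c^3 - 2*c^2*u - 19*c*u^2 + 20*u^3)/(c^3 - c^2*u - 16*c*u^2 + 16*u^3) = (-c + 5*u)/(-c + 4*u)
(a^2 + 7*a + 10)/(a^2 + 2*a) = (a + 5)/a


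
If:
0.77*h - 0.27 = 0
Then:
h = 0.35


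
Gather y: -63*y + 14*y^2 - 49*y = 14*y^2 - 112*y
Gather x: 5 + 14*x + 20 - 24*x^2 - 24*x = -24*x^2 - 10*x + 25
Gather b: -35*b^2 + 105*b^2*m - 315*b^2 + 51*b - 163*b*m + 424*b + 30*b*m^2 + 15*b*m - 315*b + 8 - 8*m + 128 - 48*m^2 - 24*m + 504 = b^2*(105*m - 350) + b*(30*m^2 - 148*m + 160) - 48*m^2 - 32*m + 640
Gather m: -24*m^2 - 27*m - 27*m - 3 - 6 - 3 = -24*m^2 - 54*m - 12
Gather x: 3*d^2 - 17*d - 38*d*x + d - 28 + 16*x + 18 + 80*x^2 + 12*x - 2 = 3*d^2 - 16*d + 80*x^2 + x*(28 - 38*d) - 12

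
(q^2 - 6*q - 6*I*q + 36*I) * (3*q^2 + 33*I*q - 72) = 3*q^4 - 18*q^3 + 15*I*q^3 + 126*q^2 - 90*I*q^2 - 756*q + 432*I*q - 2592*I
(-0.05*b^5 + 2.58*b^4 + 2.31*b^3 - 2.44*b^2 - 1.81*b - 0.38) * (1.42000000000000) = -0.071*b^5 + 3.6636*b^4 + 3.2802*b^3 - 3.4648*b^2 - 2.5702*b - 0.5396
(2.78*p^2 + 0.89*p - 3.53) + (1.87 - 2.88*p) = 2.78*p^2 - 1.99*p - 1.66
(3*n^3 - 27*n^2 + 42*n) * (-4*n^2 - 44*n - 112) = -12*n^5 - 24*n^4 + 684*n^3 + 1176*n^2 - 4704*n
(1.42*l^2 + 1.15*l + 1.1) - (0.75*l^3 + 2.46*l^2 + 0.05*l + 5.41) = -0.75*l^3 - 1.04*l^2 + 1.1*l - 4.31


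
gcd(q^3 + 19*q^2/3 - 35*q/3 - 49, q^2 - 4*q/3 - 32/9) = 1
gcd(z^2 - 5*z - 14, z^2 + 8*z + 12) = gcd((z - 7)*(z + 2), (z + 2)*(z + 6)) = z + 2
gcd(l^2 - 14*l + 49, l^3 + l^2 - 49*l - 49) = l - 7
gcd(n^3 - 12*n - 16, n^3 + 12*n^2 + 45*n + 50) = n + 2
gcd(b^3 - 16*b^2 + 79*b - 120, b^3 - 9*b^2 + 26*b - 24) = b - 3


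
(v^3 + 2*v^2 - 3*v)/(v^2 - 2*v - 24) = v*(-v^2 - 2*v + 3)/(-v^2 + 2*v + 24)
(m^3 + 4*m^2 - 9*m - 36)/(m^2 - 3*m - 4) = (-m^3 - 4*m^2 + 9*m + 36)/(-m^2 + 3*m + 4)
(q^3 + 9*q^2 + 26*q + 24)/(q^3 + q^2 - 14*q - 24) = (q + 4)/(q - 4)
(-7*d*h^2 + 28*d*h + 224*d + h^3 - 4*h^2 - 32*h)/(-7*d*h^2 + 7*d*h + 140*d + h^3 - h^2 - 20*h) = (h - 8)/(h - 5)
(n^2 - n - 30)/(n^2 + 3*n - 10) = (n - 6)/(n - 2)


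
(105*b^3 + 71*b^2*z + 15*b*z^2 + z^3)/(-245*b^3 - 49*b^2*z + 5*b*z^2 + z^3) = (3*b + z)/(-7*b + z)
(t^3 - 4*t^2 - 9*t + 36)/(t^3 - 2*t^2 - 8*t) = (t^2 - 9)/(t*(t + 2))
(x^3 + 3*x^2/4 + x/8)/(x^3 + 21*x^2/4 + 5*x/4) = (x + 1/2)/(x + 5)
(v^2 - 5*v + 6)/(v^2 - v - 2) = (v - 3)/(v + 1)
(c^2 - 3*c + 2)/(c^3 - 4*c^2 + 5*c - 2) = 1/(c - 1)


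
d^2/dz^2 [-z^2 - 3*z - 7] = -2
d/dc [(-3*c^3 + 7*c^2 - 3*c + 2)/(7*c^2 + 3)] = (-21*c^4 - 6*c^2 + 14*c - 9)/(49*c^4 + 42*c^2 + 9)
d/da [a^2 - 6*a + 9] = 2*a - 6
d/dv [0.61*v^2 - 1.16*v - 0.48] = 1.22*v - 1.16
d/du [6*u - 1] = 6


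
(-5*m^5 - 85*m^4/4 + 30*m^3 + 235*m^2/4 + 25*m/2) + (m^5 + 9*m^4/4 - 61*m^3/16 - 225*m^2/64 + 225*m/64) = -4*m^5 - 19*m^4 + 419*m^3/16 + 3535*m^2/64 + 1025*m/64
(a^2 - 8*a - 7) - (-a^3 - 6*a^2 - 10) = a^3 + 7*a^2 - 8*a + 3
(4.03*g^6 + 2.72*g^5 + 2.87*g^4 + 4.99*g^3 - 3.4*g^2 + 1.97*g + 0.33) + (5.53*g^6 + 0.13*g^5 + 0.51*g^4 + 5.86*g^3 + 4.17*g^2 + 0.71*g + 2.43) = 9.56*g^6 + 2.85*g^5 + 3.38*g^4 + 10.85*g^3 + 0.77*g^2 + 2.68*g + 2.76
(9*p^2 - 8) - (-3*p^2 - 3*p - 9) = 12*p^2 + 3*p + 1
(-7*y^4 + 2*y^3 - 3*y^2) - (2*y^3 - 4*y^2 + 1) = -7*y^4 + y^2 - 1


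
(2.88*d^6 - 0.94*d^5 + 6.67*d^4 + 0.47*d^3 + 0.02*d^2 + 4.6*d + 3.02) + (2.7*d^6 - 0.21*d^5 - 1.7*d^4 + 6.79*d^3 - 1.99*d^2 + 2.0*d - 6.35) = 5.58*d^6 - 1.15*d^5 + 4.97*d^4 + 7.26*d^3 - 1.97*d^2 + 6.6*d - 3.33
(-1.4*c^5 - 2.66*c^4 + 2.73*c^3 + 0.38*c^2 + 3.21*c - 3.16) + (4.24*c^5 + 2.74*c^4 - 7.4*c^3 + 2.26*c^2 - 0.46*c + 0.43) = 2.84*c^5 + 0.0800000000000001*c^4 - 4.67*c^3 + 2.64*c^2 + 2.75*c - 2.73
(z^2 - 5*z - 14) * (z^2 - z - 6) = z^4 - 6*z^3 - 15*z^2 + 44*z + 84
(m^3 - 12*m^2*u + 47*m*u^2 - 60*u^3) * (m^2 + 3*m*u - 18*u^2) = m^5 - 9*m^4*u - 7*m^3*u^2 + 297*m^2*u^3 - 1026*m*u^4 + 1080*u^5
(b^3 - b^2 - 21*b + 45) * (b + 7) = b^4 + 6*b^3 - 28*b^2 - 102*b + 315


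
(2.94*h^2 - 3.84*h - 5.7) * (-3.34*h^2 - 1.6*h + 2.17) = -9.8196*h^4 + 8.1216*h^3 + 31.5618*h^2 + 0.787200000000002*h - 12.369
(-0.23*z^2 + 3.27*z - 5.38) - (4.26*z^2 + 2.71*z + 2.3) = -4.49*z^2 + 0.56*z - 7.68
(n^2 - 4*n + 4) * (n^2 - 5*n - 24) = n^4 - 9*n^3 + 76*n - 96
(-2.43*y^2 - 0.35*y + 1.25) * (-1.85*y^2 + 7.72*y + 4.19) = 4.4955*y^4 - 18.1121*y^3 - 15.1962*y^2 + 8.1835*y + 5.2375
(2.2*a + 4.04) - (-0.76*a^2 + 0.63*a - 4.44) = 0.76*a^2 + 1.57*a + 8.48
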